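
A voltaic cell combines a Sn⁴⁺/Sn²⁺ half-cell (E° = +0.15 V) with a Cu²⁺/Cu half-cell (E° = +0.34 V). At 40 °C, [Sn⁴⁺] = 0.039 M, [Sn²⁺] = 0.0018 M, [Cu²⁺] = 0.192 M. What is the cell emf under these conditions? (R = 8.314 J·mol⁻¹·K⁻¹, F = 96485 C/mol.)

0.126 V

The Cu²⁺/Cu couple has the higher reduction potential and acts as the cathode, so E°_cell = +0.34 − (+0.15) = 0.19 V.
Balancing electrons gives n = 2; the reaction quotient is Q = [Sn⁴⁺]/([Sn²⁺]·[Cu²⁺]) = 113.
E = E° − (RT/nF) ln Q = 0.19 − (8.314×313)/(2×96485) × (4.726) = 0.190 − 0.064 = 0.126 V.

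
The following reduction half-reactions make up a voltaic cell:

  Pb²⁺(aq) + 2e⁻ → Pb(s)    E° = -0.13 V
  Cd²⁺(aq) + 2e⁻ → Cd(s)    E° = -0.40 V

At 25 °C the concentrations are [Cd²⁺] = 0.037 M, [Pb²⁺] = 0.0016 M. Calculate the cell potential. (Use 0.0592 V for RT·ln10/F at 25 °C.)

0.230 V

The Pb²⁺/Pb couple has the higher reduction potential and acts as the cathode, so E°_cell = -0.13 − (-0.40) = 0.27 V.
Balancing electrons gives n = 2; the reaction quotient is Q = [Cd²⁺]/[Pb²⁺] = 23.1.
At 25 °C, E = E° − (0.0592/n) log Q = 0.27 − (0.0592/2)(1.364) = 0.270 − 0.040 = 0.230 V.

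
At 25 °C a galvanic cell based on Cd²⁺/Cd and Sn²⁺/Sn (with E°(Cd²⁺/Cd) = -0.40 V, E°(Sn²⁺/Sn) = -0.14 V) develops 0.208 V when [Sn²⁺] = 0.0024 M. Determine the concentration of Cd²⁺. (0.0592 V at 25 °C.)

From the Nernst equation, log Q = n(E° − E)/0.0592 = 2(0.26 − 0.208)/0.0592 = 1.757, so Q = 57.1.
With Q = [Cd²⁺]/[Sn²⁺] and the known concentrations, [Cd²⁺] in the numerator gives [Cd²⁺] = 0.14 M.

0.14 M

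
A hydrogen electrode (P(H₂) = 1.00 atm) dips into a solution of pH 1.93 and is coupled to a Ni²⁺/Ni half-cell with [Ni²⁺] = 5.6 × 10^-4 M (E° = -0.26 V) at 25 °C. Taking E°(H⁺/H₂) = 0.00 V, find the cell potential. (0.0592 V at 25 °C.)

0.24 V

The hydrogen couple is the cathode, so E°_cell = 0.26 V; n = 2.
[H⁺] = 10^(−1.93) = 0.012 M, and Q = [Ni²⁺]·P(H₂) / [H⁺]^2 = 4.06.
E = E° − (0.0592/2) log Q = 0.26 − (0.0592/2)(0.608) = 0.242 V.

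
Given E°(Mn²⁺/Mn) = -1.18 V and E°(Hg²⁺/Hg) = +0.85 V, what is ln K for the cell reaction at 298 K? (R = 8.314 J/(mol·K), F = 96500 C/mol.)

ln K = 158.1

E°_cell = +0.85 − (-1.18) = 2.03 V, with n = 2 electrons transferred.
At equilibrium E = 0, so the Nernst equation gives ln K = nFE°/RT = (2)(96500)(2.03)/((8.314)(298)) = 158.13.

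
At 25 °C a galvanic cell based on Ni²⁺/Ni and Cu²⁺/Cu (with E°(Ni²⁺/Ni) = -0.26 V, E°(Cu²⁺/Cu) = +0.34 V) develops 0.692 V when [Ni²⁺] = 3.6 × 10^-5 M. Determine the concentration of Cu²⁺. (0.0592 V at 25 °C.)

From the Nernst equation, log Q = n(E° − E)/0.0592 = 2(0.60 − 0.692)/0.0592 = -3.108, so Q = 7.8 × 10^-4.
With Q = [Ni²⁺]/[Cu²⁺] and the known concentrations, [Cu²⁺] in the denominator gives [Cu²⁺] = 0.046 M.

0.046 M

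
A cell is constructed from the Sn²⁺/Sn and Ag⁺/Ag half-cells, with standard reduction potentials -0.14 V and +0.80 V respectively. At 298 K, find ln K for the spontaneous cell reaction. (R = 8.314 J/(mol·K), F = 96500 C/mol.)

E°_cell = +0.80 − (-0.14) = 0.94 V, with n = 2 electrons transferred.
At equilibrium E = 0, so the Nernst equation gives ln K = nFE°/RT = (2)(96500)(0.94)/((8.314)(298)) = 73.22.

ln K = 73.2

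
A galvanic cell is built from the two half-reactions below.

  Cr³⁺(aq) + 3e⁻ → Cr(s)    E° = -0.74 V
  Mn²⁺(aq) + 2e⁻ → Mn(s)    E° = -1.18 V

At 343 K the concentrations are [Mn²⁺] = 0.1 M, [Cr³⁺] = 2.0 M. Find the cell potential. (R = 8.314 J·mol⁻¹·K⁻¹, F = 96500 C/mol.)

The Cr³⁺/Cr couple has the higher reduction potential and acts as the cathode, so E°_cell = -0.74 − (-1.18) = 0.44 V.
Balancing electrons gives n = 6; the reaction quotient is Q = [Mn²⁺]^3/[Cr³⁺]^2 = 2.5 × 10^-4.
E = E° − (RT/nF) ln Q = 0.44 − (8.314×343)/(6×96500) × (-8.294) = 0.440 + 0.041 = 0.481 V.

0.481 V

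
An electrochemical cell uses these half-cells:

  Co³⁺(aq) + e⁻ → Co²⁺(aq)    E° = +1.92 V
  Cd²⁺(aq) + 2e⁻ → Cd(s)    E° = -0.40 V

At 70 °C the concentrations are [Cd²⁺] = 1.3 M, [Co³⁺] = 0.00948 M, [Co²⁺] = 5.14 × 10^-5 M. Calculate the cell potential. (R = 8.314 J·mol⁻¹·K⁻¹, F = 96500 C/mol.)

The Co³⁺/Co²⁺ couple has the higher reduction potential and acts as the cathode, so E°_cell = +1.92 − (-0.40) = 2.32 V.
Balancing electrons gives n = 2; the reaction quotient is Q = [Cd²⁺]·[Co²⁺]^2/[Co³⁺]^2 = 3.82 × 10^-5.
E = E° − (RT/nF) ln Q = 2.32 − (8.314×343)/(2×96500) × (-10.172) = 2.320 + 0.150 = 2.470 V.

2.47 V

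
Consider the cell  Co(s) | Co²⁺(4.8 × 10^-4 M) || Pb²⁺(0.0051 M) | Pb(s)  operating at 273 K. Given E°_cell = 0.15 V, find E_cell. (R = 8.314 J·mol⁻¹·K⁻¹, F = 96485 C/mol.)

Balancing electrons gives n = 2; the reaction quotient is Q = [Co²⁺]/[Pb²⁺] = 0.0941.
E = E° − (RT/nF) ln Q = 0.15 − (8.314×273)/(2×96485) × (-2.363) = 0.150 + 0.028 = 0.178 V.

0.178 V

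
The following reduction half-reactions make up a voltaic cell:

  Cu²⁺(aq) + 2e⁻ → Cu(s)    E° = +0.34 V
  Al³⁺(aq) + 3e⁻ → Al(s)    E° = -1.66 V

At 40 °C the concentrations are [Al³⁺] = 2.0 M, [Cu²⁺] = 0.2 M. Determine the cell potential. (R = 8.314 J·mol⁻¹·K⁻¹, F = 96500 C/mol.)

1.97 V

The Cu²⁺/Cu couple has the higher reduction potential and acts as the cathode, so E°_cell = +0.34 − (-1.66) = 2.00 V.
Balancing electrons gives n = 6; the reaction quotient is Q = [Al³⁺]^2/[Cu²⁺]^3 = 500.
E = E° − (RT/nF) ln Q = 2.00 − (8.314×313)/(6×96500) × (6.215) = 2.000 − 0.028 = 1.972 V.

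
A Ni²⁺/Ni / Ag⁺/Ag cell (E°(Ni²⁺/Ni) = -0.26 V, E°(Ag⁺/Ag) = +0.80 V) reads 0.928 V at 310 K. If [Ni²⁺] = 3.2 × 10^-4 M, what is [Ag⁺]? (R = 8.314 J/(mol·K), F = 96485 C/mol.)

From the Nernst equation, ln Q = nF(E° − E)/RT = 2×96485×(1.06 − 0.928)/(8.314×310) = 9.883, so Q = 1.96 × 10^4.
With Q = [Ni²⁺]/[Ag⁺]^2 and the known concentrations, [Ag⁺]^2 in the denominator gives [Ag⁺] = 1.3 × 10^-4 M.

1.3 × 10^-4 M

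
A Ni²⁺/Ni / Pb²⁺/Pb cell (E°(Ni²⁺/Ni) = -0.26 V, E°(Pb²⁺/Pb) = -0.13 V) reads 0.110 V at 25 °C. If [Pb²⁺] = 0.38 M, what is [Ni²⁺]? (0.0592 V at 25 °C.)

1.8 M

From the Nernst equation, log Q = n(E° − E)/0.0592 = 2(0.13 − 0.110)/0.0592 = 0.676, so Q = 4.74.
With Q = [Ni²⁺]/[Pb²⁺] and the known concentrations, [Ni²⁺] in the numerator gives [Ni²⁺] = 1.8 M.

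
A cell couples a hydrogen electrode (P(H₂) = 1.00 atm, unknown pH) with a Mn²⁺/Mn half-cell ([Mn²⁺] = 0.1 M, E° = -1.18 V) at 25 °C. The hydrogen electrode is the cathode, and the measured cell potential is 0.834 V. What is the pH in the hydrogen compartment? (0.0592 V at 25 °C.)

pH = 6.34

E°_cell = 1.18 V and n = 2.
log Q = n(E° − E)/0.0592 = 2×(1.18 − 0.834)/0.0592 = 11.689.
With Q = [Mn²⁺]·P(H₂) / [H⁺]^2, solving for [H⁺] gives log[H⁺] = -6.345, so pH = 6.34.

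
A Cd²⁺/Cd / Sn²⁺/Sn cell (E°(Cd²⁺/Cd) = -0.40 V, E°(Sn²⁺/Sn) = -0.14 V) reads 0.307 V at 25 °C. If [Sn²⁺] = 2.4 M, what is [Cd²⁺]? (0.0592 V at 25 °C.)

From the Nernst equation, log Q = n(E° − E)/0.0592 = 2(0.26 − 0.307)/0.0592 = -1.588, so Q = 0.0258.
With Q = [Cd²⁺]/[Sn²⁺] and the known concentrations, [Cd²⁺] in the numerator gives [Cd²⁺] = 0.062 M.

0.062 M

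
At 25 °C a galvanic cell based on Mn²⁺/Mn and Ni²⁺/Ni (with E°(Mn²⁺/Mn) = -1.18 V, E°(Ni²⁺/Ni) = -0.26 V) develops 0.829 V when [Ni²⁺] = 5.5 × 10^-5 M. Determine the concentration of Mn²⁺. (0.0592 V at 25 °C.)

0.065 M

From the Nernst equation, log Q = n(E° − E)/0.0592 = 2(0.92 − 0.829)/0.0592 = 3.074, so Q = 1190.
With Q = [Mn²⁺]/[Ni²⁺] and the known concentrations, [Mn²⁺] in the numerator gives [Mn²⁺] = 0.065 M.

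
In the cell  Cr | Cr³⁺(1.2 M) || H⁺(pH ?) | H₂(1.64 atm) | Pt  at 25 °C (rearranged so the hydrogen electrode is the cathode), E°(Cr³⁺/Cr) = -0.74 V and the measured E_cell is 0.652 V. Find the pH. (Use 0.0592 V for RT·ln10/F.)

pH = 1.35

E°_cell = 0.74 V and n = 6.
log Q = n(E° − E)/0.0592 = 6×(0.74 − 0.652)/0.0592 = 8.919.
With Q = [Cr³⁺]^2·P(H₂)^3 / [H⁺]^6, solving for [H⁺] gives log[H⁺] = -1.353, so pH = 1.35.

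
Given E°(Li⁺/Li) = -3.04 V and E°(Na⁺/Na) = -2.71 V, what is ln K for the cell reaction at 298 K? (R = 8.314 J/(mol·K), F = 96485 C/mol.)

E°_cell = -2.71 − (-3.04) = 0.33 V, with n = 1 electron transferred.
At equilibrium E = 0, so the Nernst equation gives ln K = nFE°/RT = (1)(96485)(0.33)/((8.314)(298)) = 12.85.

ln K = 12.9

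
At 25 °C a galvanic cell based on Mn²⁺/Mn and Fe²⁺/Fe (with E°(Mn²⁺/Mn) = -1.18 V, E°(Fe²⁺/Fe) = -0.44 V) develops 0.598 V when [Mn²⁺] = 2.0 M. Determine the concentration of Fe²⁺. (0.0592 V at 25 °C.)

From the Nernst equation, log Q = n(E° − E)/0.0592 = 2(0.74 − 0.598)/0.0592 = 4.797, so Q = 6.27 × 10^4.
With Q = [Mn²⁺]/[Fe²⁺] and the known concentrations, [Fe²⁺] in the denominator gives [Fe²⁺] = 3.2 × 10^-5 M.

3.2 × 10^-5 M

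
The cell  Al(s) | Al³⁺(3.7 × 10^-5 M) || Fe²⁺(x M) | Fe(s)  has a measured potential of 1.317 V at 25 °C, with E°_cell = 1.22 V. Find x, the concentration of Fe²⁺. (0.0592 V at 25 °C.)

2.1 M

From the Nernst equation, log Q = n(E° − E)/0.0592 = 6(1.22 − 1.317)/0.0592 = -9.831, so Q = 1.48 × 10^-10.
With Q = [Al³⁺]^2/[Fe²⁺]^3 and the known concentrations, [Fe²⁺]^3 in the denominator gives [Fe²⁺] = 2.1 M.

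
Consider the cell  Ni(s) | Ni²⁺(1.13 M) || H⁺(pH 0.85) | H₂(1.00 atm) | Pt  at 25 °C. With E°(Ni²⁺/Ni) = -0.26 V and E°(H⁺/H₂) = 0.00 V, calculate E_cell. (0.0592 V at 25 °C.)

0.21 V

The hydrogen couple is the cathode, so E°_cell = 0.26 V; n = 2.
[H⁺] = 10^(−0.85) = 0.14 M, and Q = [Ni²⁺]·P(H₂) / [H⁺]^2 = 56.6.
E = E° − (0.0592/2) log Q = 0.26 − (0.0592/2)(1.753) = 0.208 V.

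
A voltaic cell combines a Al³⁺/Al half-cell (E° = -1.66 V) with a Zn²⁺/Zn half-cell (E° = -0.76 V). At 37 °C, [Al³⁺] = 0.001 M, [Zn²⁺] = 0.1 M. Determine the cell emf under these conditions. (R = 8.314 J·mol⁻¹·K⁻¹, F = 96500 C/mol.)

The Zn²⁺/Zn couple has the higher reduction potential and acts as the cathode, so E°_cell = -0.76 − (-1.66) = 0.90 V.
Balancing electrons gives n = 6; the reaction quotient is Q = [Al³⁺]^2/[Zn²⁺]^3 = 0.00100.
E = E° − (RT/nF) ln Q = 0.90 − (8.314×310)/(6×96500) × (-6.908) = 0.900 + 0.031 = 0.931 V.

0.931 V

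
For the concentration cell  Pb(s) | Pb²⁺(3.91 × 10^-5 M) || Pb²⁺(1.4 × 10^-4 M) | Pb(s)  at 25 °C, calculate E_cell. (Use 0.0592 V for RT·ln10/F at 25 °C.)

Both half-cells are Pb²⁺/Pb, so E°_cell = 0. The concentrated side is the cathode; the cell reaction moves Pb²⁺ from high to low concentration with n = 2.
Q = [Pb²⁺]_dilute/[Pb²⁺]_conc = 3.91 × 10^-5/1.4 × 10^-4 = 0.279.
E = 0 − (0.0592/2) log Q = −(0.0592/2)(-0.554) = 0.0164 V.

0.016 V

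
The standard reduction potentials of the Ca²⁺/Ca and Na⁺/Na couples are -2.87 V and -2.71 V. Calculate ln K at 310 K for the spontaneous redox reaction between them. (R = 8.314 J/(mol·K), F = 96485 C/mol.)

E°_cell = -2.71 − (-2.87) = 0.16 V, with n = 2 electrons transferred.
At equilibrium E = 0, so the Nernst equation gives ln K = nFE°/RT = (2)(96485)(0.16)/((8.314)(310)) = 11.98.

ln K = 12.0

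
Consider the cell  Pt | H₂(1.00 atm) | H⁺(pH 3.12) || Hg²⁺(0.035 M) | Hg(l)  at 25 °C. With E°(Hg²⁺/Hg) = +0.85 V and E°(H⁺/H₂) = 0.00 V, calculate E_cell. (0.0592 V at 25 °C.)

The Hg²⁺/Hg couple is the cathode, so E°_cell = 0.85 V; n = 2.
[H⁺] = 10^(−3.12) = 7.6 × 10^-4 M, and Q = [H⁺]^2 / ([Hg²⁺]·P(H₂)) = 1.64 × 10^-5.
E = E° − (0.0592/2) log Q = 0.85 − (0.0592/2)(-4.784) = 0.992 V.

0.99 V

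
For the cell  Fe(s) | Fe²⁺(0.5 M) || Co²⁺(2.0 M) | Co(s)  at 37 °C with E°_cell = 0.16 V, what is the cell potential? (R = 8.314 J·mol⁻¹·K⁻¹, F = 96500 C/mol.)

Balancing electrons gives n = 2; the reaction quotient is Q = [Fe²⁺]/[Co²⁺] = 0.250.
E = E° − (RT/nF) ln Q = 0.16 − (8.314×310)/(2×96500) × (-1.386) = 0.160 + 0.019 = 0.179 V.

0.179 V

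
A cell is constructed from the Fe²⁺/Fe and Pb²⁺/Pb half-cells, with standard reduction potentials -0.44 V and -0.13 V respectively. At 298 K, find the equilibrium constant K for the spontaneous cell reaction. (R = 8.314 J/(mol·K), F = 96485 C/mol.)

E°_cell = -0.13 − (-0.44) = 0.31 V, with n = 2 electrons transferred.
At equilibrium E = 0, so the Nernst equation gives ln K = nFE°/RT = (2)(96485)(0.31)/((8.314)(298)) = 24.14.
K = e^24.14 = 3.1 × 10^10.

3.1 × 10^10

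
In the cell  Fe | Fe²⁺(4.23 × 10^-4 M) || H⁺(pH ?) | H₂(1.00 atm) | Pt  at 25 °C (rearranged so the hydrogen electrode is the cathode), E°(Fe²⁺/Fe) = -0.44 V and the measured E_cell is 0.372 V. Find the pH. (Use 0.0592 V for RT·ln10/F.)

pH = 2.84

E°_cell = 0.44 V and n = 2.
log Q = n(E° − E)/0.0592 = 2×(0.44 − 0.372)/0.0592 = 2.297.
With Q = [Fe²⁺]·P(H₂) / [H⁺]^2, solving for [H⁺] gives log[H⁺] = -2.835, so pH = 2.84.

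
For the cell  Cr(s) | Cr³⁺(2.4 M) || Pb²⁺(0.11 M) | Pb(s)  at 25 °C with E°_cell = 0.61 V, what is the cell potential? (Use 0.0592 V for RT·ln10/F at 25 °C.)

0.574 V

Balancing electrons gives n = 6; the reaction quotient is Q = [Cr³⁺]^2/[Pb²⁺]^3 = 4330.
At 25 °C, E = E° − (0.0592/n) log Q = 0.61 − (0.0592/6)(3.636) = 0.610 − 0.036 = 0.574 V.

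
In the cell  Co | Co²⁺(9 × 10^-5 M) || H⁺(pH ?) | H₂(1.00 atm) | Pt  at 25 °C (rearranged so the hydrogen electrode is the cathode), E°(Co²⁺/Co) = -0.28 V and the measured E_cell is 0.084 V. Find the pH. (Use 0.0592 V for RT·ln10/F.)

pH = 5.33

E°_cell = 0.28 V and n = 2.
log Q = n(E° − E)/0.0592 = 2×(0.28 − 0.084)/0.0592 = 6.622.
With Q = [Co²⁺]·P(H₂) / [H⁺]^2, solving for [H⁺] gives log[H⁺] = -5.334, so pH = 5.33.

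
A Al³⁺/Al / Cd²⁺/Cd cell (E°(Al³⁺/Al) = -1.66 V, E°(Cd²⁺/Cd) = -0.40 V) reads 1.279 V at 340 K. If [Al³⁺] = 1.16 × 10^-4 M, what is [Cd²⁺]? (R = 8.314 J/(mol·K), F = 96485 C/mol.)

0.0087 M

From the Nernst equation, ln Q = nF(E° − E)/RT = 6×96485×(1.26 − 1.279)/(8.314×340) = -3.891, so Q = 0.0204.
With Q = [Al³⁺]^2/[Cd²⁺]^3 and the known concentrations, [Cd²⁺]^3 in the denominator gives [Cd²⁺] = 0.0087 M.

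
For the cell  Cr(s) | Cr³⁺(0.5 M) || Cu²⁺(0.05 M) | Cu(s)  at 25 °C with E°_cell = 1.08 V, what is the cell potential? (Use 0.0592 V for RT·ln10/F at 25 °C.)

Balancing electrons gives n = 6; the reaction quotient is Q = [Cr³⁺]^2/[Cu²⁺]^3 = 2000.
At 25 °C, E = E° − (0.0592/n) log Q = 1.08 − (0.0592/6)(3.301) = 1.080 − 0.033 = 1.047 V.

1.05 V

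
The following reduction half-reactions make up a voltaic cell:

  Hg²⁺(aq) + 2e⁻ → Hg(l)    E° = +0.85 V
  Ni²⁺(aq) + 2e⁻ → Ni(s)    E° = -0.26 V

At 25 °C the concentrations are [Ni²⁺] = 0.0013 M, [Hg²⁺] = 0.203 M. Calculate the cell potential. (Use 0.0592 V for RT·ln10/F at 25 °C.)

The Hg²⁺/Hg couple has the higher reduction potential and acts as the cathode, so E°_cell = +0.85 − (-0.26) = 1.11 V.
Balancing electrons gives n = 2; the reaction quotient is Q = [Ni²⁺]/[Hg²⁺] = 0.00640.
At 25 °C, E = E° − (0.0592/n) log Q = 1.11 − (0.0592/2)(-2.194) = 1.110 + 0.065 = 1.175 V.

1.17 V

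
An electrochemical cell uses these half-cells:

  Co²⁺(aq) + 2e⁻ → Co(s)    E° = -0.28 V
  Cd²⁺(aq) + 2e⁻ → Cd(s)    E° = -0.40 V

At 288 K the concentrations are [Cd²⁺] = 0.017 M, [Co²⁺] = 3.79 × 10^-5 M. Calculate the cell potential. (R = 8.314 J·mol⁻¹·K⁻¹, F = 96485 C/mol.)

The Co²⁺/Co couple has the higher reduction potential and acts as the cathode, so E°_cell = -0.28 − (-0.40) = 0.12 V.
Balancing electrons gives n = 2; the reaction quotient is Q = [Cd²⁺]/[Co²⁺] = 449.
E = E° − (RT/nF) ln Q = 0.12 − (8.314×288)/(2×96485) × (6.106) = 0.120 − 0.076 = 0.044 V.

0.044 V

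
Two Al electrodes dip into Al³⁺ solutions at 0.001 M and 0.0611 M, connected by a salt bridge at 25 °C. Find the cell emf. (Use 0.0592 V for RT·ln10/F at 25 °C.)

Both half-cells are Al³⁺/Al, so E°_cell = 0. The concentrated side is the cathode; the cell reaction moves Al³⁺ from high to low concentration with n = 3.
Q = [Al³⁺]_dilute/[Al³⁺]_conc = 0.001/0.0611 = 0.0164.
E = 0 − (0.0592/3) log Q = −(0.0592/3)(-1.786) = 0.0352 V.

0.035 V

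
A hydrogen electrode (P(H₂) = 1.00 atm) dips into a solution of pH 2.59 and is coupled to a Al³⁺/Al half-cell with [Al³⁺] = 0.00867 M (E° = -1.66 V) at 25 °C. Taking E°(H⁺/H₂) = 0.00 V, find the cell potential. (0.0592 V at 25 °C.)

The hydrogen couple is the cathode, so E°_cell = 1.66 V; n = 6.
[H⁺] = 10^(−2.59) = 0.0026 M, and Q = [Al³⁺]^2·P(H₂)^3 / [H⁺]^6 = 2.61 × 10^11.
E = E° − (0.0592/6) log Q = 1.66 − (0.0592/6)(11.416) = 1.547 V.

1.55 V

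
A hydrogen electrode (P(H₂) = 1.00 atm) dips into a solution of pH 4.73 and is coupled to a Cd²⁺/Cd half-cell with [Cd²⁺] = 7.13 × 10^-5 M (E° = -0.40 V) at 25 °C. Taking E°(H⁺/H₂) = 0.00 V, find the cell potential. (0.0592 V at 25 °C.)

0.24 V

The hydrogen couple is the cathode, so E°_cell = 0.40 V; n = 2.
[H⁺] = 10^(−4.73) = 1.9 × 10^-5 M, and Q = [Cd²⁺]·P(H₂) / [H⁺]^2 = 2.06 × 10^5.
E = E° − (0.0592/2) log Q = 0.40 − (0.0592/2)(5.313) = 0.243 V.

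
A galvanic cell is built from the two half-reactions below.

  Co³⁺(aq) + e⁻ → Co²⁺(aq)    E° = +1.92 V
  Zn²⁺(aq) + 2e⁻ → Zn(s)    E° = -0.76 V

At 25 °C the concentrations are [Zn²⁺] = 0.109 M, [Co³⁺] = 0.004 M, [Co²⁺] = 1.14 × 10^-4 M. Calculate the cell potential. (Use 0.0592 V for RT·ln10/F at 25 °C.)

2.80 V

The Co³⁺/Co²⁺ couple has the higher reduction potential and acts as the cathode, so E°_cell = +1.92 − (-0.76) = 2.68 V.
Balancing electrons gives n = 2; the reaction quotient is Q = [Zn²⁺]·[Co²⁺]^2/[Co³⁺]^2 = 8.85 × 10^-5.
At 25 °C, E = E° − (0.0592/n) log Q = 2.68 − (0.0592/2)(-4.053) = 2.680 + 0.120 = 2.800 V.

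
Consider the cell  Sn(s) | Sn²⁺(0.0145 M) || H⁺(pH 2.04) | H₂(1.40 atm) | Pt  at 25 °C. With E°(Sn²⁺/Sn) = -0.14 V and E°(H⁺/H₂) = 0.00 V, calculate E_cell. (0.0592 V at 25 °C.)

The hydrogen couple is the cathode, so E°_cell = 0.14 V; n = 2.
[H⁺] = 10^(−2.04) = 0.0091 M, and Q = [Sn²⁺]·P(H₂) / [H⁺]^2 = 244.
E = E° − (0.0592/2) log Q = 0.14 − (0.0592/2)(2.387) = 0.069 V.

0.069 V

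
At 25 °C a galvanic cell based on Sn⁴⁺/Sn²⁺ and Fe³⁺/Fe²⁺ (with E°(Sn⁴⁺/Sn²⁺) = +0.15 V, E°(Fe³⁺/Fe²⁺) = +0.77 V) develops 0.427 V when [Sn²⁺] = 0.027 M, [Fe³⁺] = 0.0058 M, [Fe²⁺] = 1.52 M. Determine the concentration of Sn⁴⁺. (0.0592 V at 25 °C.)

From the Nernst equation, log Q = n(E° − E)/0.0592 = 2(0.62 − 0.427)/0.0592 = 6.520, so Q = 3.31 × 10^6.
With Q = [Sn⁴⁺]·[Fe²⁺]^2/([Sn²⁺]·[Fe³⁺]^2) and the known concentrations, [Sn⁴⁺] in the numerator gives [Sn⁴⁺] = 1.3 M.

1.3 M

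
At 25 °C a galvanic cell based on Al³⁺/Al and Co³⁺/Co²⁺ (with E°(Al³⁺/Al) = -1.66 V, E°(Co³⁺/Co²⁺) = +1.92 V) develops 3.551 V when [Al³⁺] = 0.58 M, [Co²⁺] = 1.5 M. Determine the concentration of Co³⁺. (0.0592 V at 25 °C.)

From the Nernst equation, log Q = n(E° − E)/0.0592 = 3(3.58 − 3.551)/0.0592 = 1.470, so Q = 29.5.
With Q = [Al³⁺]·[Co²⁺]^3/[Co³⁺]^3 and the known concentrations, [Co³⁺]^3 in the denominator gives [Co³⁺] = 0.4 M.

0.4 M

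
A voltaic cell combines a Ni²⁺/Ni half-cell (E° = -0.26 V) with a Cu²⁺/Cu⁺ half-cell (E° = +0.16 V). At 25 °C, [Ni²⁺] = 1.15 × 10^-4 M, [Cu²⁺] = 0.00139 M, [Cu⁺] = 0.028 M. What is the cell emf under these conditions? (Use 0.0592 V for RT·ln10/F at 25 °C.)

0.459 V

The Cu²⁺/Cu⁺ couple has the higher reduction potential and acts as the cathode, so E°_cell = +0.16 − (-0.26) = 0.42 V.
Balancing electrons gives n = 2; the reaction quotient is Q = [Ni²⁺]·[Cu⁺]^2/[Cu²⁺]^2 = 0.0467.
At 25 °C, E = E° − (0.0592/n) log Q = 0.42 − (0.0592/2)(-1.331) = 0.420 + 0.039 = 0.459 V.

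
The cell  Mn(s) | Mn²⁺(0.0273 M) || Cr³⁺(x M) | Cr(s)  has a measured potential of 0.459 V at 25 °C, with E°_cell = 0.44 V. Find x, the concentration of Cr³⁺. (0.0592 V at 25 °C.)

From the Nernst equation, log Q = n(E° − E)/0.0592 = 6(0.44 − 0.459)/0.0592 = -1.926, so Q = 0.0119.
With Q = [Mn²⁺]^3/[Cr³⁺]^2 and the known concentrations, [Cr³⁺]^2 in the denominator gives [Cr³⁺] = 0.041 M.

0.041 M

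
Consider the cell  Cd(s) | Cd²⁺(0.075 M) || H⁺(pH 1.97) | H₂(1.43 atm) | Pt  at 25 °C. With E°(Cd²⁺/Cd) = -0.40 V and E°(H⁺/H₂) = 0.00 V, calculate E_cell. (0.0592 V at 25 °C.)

0.31 V

The hydrogen couple is the cathode, so E°_cell = 0.40 V; n = 2.
[H⁺] = 10^(−1.97) = 0.011 M, and Q = [Cd²⁺]·P(H₂) / [H⁺]^2 = 934.
E = E° − (0.0592/2) log Q = 0.40 − (0.0592/2)(2.970) = 0.312 V.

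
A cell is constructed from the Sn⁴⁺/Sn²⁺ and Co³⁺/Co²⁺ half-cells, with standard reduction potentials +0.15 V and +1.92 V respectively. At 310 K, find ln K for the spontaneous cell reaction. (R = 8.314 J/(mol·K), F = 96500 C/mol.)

ln K = 132.5

E°_cell = +1.92 − (+0.15) = 1.77 V, with n = 2 electrons transferred.
At equilibrium E = 0, so the Nernst equation gives ln K = nFE°/RT = (2)(96500)(1.77)/((8.314)(310)) = 132.54.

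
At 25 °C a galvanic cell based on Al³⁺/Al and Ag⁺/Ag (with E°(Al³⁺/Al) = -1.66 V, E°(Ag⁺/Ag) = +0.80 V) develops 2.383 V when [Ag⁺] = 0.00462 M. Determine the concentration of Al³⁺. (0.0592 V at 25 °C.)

From the Nernst equation, log Q = n(E° − E)/0.0592 = 3(2.46 − 2.383)/0.0592 = 3.902, so Q = 7980.
With Q = [Al³⁺]/[Ag⁺]^3 and the known concentrations, [Al³⁺] in the numerator gives [Al³⁺] = 7.9 × 10^-4 M.

7.9 × 10^-4 M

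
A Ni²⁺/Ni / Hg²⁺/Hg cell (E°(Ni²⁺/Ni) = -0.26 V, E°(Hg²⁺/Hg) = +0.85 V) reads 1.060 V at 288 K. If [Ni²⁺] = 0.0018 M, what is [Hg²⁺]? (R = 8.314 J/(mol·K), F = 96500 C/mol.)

From the Nernst equation, ln Q = nF(E° − E)/RT = 2×96500×(1.11 − 1.060)/(8.314×288) = 4.030, so Q = 56.3.
With Q = [Ni²⁺]/[Hg²⁺] and the known concentrations, [Hg²⁺] in the denominator gives [Hg²⁺] = 3.2 × 10^-5 M.

3.2 × 10^-5 M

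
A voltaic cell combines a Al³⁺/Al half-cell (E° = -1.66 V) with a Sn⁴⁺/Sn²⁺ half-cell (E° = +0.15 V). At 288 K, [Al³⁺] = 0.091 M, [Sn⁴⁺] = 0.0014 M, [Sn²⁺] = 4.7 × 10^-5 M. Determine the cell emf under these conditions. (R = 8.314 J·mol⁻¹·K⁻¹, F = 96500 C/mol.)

1.87 V

The Sn⁴⁺/Sn²⁺ couple has the higher reduction potential and acts as the cathode, so E°_cell = +0.15 − (-1.66) = 1.81 V.
Balancing electrons gives n = 6; the reaction quotient is Q = [Al³⁺]^2·[Sn²⁺]^3/[Sn⁴⁺]^3 = 3.13 × 10^-7.
E = E° − (RT/nF) ln Q = 1.81 − (8.314×288)/(6×96500) × (-14.976) = 1.810 + 0.062 = 1.872 V.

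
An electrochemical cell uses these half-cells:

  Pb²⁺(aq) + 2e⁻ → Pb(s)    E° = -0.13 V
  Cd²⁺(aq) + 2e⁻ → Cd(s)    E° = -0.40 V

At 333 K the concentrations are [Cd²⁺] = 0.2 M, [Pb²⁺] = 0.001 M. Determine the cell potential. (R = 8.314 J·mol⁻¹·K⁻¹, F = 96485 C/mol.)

The Pb²⁺/Pb couple has the higher reduction potential and acts as the cathode, so E°_cell = -0.13 − (-0.40) = 0.27 V.
Balancing electrons gives n = 2; the reaction quotient is Q = [Cd²⁺]/[Pb²⁺] = 200.
E = E° − (RT/nF) ln Q = 0.27 − (8.314×333)/(2×96485) × (5.298) = 0.270 − 0.076 = 0.194 V.

0.194 V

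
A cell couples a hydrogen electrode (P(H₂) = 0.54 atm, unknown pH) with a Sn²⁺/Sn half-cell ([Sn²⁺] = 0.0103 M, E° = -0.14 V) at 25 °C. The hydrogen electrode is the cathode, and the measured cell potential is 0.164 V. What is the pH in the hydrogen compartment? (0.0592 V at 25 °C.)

pH = 0.72

E°_cell = 0.14 V and n = 2.
log Q = n(E° − E)/0.0592 = 2×(0.14 − 0.164)/0.0592 = -0.811.
With Q = [Sn²⁺]·P(H₂) / [H⁺]^2, solving for [H⁺] gives log[H⁺] = -0.722, so pH = 0.72.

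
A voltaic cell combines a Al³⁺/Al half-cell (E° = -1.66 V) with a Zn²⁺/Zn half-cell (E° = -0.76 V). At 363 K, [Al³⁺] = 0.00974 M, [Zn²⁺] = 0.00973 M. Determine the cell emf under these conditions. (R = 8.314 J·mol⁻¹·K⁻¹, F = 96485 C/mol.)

The Zn²⁺/Zn couple has the higher reduction potential and acts as the cathode, so E°_cell = -0.76 − (-1.66) = 0.90 V.
Balancing electrons gives n = 6; the reaction quotient is Q = [Al³⁺]^2/[Zn²⁺]^3 = 103.
E = E° − (RT/nF) ln Q = 0.90 − (8.314×363)/(6×96485) × (4.635) = 0.900 − 0.024 = 0.876 V.

0.876 V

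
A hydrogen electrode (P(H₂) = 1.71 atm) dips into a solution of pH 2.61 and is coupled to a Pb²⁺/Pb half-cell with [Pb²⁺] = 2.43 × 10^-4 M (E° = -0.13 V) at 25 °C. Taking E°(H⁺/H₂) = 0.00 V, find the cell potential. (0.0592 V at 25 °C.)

The hydrogen couple is the cathode, so E°_cell = 0.13 V; n = 2.
[H⁺] = 10^(−2.61) = 0.0025 M, and Q = [Pb²⁺]·P(H₂) / [H⁺]^2 = 69.0.
E = E° − (0.0592/2) log Q = 0.13 − (0.0592/2)(1.839) = 0.076 V.

0.076 V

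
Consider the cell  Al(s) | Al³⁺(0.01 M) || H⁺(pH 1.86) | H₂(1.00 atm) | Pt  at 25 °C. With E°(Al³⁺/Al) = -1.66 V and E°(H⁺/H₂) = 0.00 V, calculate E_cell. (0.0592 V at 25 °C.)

The hydrogen couple is the cathode, so E°_cell = 1.66 V; n = 6.
[H⁺] = 10^(−1.86) = 0.014 M, and Q = [Al³⁺]^2·P(H₂)^3 / [H⁺]^6 = 1.45 × 10^7.
E = E° − (0.0592/6) log Q = 1.66 − (0.0592/6)(7.160) = 1.589 V.

1.59 V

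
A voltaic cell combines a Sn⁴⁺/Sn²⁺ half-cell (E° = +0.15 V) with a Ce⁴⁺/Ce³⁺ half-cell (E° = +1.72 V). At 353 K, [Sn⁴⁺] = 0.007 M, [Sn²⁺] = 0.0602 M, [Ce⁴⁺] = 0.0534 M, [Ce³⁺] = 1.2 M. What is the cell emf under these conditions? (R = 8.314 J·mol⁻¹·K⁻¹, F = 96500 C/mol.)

1.51 V

The Ce⁴⁺/Ce³⁺ couple has the higher reduction potential and acts as the cathode, so E°_cell = +1.72 − (+0.15) = 1.57 V.
Balancing electrons gives n = 2; the reaction quotient is Q = [Sn⁴⁺]·[Ce³⁺]^2/([Sn²⁺]·[Ce⁴⁺]^2) = 58.7.
E = E° − (RT/nF) ln Q = 1.57 − (8.314×353)/(2×96500) × (4.073) = 1.570 − 0.062 = 1.508 V.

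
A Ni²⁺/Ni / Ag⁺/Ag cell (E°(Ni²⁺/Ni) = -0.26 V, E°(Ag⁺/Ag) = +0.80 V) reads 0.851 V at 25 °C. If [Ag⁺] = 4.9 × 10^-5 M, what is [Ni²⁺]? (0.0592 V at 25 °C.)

0.028 M

From the Nernst equation, log Q = n(E° − E)/0.0592 = 2(1.06 − 0.851)/0.0592 = 7.061, so Q = 1.15 × 10^7.
With Q = [Ni²⁺]/[Ag⁺]^2 and the known concentrations, [Ni²⁺] in the numerator gives [Ni²⁺] = 0.028 M.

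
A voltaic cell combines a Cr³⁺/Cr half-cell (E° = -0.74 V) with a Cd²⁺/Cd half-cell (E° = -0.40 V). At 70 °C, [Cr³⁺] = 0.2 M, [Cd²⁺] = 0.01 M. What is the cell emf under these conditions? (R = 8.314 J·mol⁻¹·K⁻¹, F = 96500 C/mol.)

The Cd²⁺/Cd couple has the higher reduction potential and acts as the cathode, so E°_cell = -0.40 − (-0.74) = 0.34 V.
Balancing electrons gives n = 6; the reaction quotient is Q = [Cr³⁺]^2/[Cd²⁺]^3 = 4 × 10^4.
E = E° − (RT/nF) ln Q = 0.34 − (8.314×343)/(6×96500) × (10.597) = 0.340 − 0.052 = 0.288 V.

0.288 V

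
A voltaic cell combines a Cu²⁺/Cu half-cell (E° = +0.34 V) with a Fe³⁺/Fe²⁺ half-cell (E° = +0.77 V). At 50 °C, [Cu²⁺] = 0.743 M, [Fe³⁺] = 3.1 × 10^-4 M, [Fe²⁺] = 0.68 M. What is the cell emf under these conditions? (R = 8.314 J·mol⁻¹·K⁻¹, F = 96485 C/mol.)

The Fe³⁺/Fe²⁺ couple has the higher reduction potential and acts as the cathode, so E°_cell = +0.77 − (+0.34) = 0.43 V.
Balancing electrons gives n = 2; the reaction quotient is Q = [Cu²⁺]·[Fe²⁺]^2/[Fe³⁺]^2 = 3.58 × 10^6.
E = E° − (RT/nF) ln Q = 0.43 − (8.314×323)/(2×96485) × (15.089) = 0.430 − 0.210 = 0.220 V.

0.220 V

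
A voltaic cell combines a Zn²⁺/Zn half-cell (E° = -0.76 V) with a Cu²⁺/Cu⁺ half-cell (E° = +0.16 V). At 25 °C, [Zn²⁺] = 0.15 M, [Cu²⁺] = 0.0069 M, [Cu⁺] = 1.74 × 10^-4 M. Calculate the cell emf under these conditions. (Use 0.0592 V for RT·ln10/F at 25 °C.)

The Cu²⁺/Cu⁺ couple has the higher reduction potential and acts as the cathode, so E°_cell = +0.16 − (-0.76) = 0.92 V.
Balancing electrons gives n = 2; the reaction quotient is Q = [Zn²⁺]·[Cu⁺]^2/[Cu²⁺]^2 = 9.54 × 10^-5.
At 25 °C, E = E° − (0.0592/n) log Q = 0.92 − (0.0592/2)(-4.021) = 0.920 + 0.119 = 1.039 V.

1.04 V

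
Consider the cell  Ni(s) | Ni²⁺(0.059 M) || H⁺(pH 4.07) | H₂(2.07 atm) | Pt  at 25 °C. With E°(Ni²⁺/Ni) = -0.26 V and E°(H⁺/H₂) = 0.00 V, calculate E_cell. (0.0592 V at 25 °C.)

0.046 V

The hydrogen couple is the cathode, so E°_cell = 0.26 V; n = 2.
[H⁺] = 10^(−4.07) = 8.5 × 10^-5 M, and Q = [Ni²⁺]·P(H₂) / [H⁺]^2 = 1.69 × 10^7.
E = E° − (0.0592/2) log Q = 0.26 − (0.0592/2)(7.227) = 0.046 V.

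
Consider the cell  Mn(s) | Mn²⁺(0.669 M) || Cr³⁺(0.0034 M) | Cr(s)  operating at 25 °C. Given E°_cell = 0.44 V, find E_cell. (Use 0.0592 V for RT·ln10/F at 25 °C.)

Balancing electrons gives n = 6; the reaction quotient is Q = [Mn²⁺]^3/[Cr³⁺]^2 = 2.59 × 10^4.
At 25 °C, E = E° − (0.0592/n) log Q = 0.44 − (0.0592/6)(4.413) = 0.440 − 0.044 = 0.396 V.

0.396 V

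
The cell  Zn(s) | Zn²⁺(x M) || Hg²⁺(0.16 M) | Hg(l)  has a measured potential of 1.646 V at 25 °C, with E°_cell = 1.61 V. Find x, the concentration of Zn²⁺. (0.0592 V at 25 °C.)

0.0097 M

From the Nernst equation, log Q = n(E° − E)/0.0592 = 2(1.61 − 1.646)/0.0592 = -1.216, so Q = 0.0608.
With Q = [Zn²⁺]/[Hg²⁺] and the known concentrations, [Zn²⁺] in the numerator gives [Zn²⁺] = 0.0097 M.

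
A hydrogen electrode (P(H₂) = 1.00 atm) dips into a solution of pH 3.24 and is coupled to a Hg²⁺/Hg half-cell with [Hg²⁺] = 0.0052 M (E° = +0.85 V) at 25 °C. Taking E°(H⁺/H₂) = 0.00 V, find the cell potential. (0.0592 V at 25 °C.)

The Hg²⁺/Hg couple is the cathode, so E°_cell = 0.85 V; n = 2.
[H⁺] = 10^(−3.24) = 5.8 × 10^-4 M, and Q = [H⁺]^2 / ([Hg²⁺]·P(H₂)) = 6.37 × 10^-5.
E = E° − (0.0592/2) log Q = 0.85 − (0.0592/2)(-4.196) = 0.974 V.

0.97 V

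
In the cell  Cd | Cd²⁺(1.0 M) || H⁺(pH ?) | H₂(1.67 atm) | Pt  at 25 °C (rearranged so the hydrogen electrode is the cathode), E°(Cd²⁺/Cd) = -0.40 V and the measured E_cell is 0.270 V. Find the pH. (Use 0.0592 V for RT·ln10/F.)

E°_cell = 0.40 V and n = 2.
log Q = n(E° − E)/0.0592 = 2×(0.40 − 0.270)/0.0592 = 4.392.
With Q = [Cd²⁺]·P(H₂) / [H⁺]^2, solving for [H⁺] gives log[H⁺] = -2.085, so pH = 2.08.

pH = 2.08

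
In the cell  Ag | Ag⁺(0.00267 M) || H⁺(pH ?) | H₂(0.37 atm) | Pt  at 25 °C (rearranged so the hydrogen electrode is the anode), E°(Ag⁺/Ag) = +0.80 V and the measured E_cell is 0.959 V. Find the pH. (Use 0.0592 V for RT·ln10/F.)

pH = 5.48

E°_cell = 0.80 V and n = 2.
log Q = n(E° − E)/0.0592 = 2×(0.80 − 0.959)/0.0592 = -5.372.
With Q = [H⁺]^2 / ([Ag⁺]^2·P(H₂)), solving for [H⁺] gives log[H⁺] = -5.475, so pH = 5.48.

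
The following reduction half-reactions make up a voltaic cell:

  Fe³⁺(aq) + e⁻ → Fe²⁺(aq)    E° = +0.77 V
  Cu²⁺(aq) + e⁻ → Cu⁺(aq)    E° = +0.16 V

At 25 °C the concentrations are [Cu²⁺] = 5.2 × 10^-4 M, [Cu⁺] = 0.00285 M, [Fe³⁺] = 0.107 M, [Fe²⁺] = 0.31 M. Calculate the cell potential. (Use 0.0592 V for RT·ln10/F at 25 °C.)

0.626 V

The Fe³⁺/Fe²⁺ couple has the higher reduction potential and acts as the cathode, so E°_cell = +0.77 − (+0.16) = 0.61 V.
Balancing electrons gives n = 1; the reaction quotient is Q = [Cu²⁺]·[Fe²⁺]/([Cu⁺]·[Fe³⁺]) = 0.529.
At 25 °C, E = E° − (0.0592/n) log Q = 0.61 − (0.0592/1)(-0.277) = 0.610 + 0.016 = 0.626 V.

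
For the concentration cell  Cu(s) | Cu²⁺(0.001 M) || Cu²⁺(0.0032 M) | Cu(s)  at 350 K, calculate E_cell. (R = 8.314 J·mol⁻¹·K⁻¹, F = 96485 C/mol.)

Both half-cells are Cu²⁺/Cu, so E°_cell = 0. The concentrated side is the cathode; the cell reaction moves Cu²⁺ from high to low concentration with n = 2.
Q = [Cu²⁺]_dilute/[Cu²⁺]_conc = 0.001/0.0032 = 0.312.
E = 0 − (RT/nF) ln Q = −((8.314×350)/(2×96485))(-1.163) = 0.0175 V.

0.018 V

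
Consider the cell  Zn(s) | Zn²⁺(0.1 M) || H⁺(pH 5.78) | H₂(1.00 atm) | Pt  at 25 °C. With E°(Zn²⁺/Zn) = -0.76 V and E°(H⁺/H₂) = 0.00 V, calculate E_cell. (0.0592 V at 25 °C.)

The hydrogen couple is the cathode, so E°_cell = 0.76 V; n = 2.
[H⁺] = 10^(−5.78) = 1.7 × 10^-6 M, and Q = [Zn²⁺]·P(H₂) / [H⁺]^2 = 3.63 × 10^10.
E = E° − (0.0592/2) log Q = 0.76 − (0.0592/2)(10.560) = 0.447 V.

0.45 V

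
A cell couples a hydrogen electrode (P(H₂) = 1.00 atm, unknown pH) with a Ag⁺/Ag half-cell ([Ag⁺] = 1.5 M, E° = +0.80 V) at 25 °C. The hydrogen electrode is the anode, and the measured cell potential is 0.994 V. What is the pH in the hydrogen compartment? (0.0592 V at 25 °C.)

E°_cell = 0.80 V and n = 2.
log Q = n(E° − E)/0.0592 = 2×(0.80 − 0.994)/0.0592 = -6.554.
With Q = [H⁺]^2 / ([Ag⁺]^2·P(H₂)), solving for [H⁺] gives log[H⁺] = -3.101, so pH = 3.10.

pH = 3.10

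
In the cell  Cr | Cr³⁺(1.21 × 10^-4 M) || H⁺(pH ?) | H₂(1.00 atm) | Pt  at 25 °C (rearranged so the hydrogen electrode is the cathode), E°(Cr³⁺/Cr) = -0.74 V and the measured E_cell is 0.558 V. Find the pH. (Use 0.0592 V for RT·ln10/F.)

pH = 4.38

E°_cell = 0.74 V and n = 6.
log Q = n(E° − E)/0.0592 = 6×(0.74 − 0.558)/0.0592 = 18.446.
With Q = [Cr³⁺]^2·P(H₂)^3 / [H⁺]^6, solving for [H⁺] gives log[H⁺] = -4.380, so pH = 4.38.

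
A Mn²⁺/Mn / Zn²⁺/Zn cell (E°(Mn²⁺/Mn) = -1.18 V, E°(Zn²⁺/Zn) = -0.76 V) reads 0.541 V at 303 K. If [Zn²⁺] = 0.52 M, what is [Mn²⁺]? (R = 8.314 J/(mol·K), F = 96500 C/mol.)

From the Nernst equation, ln Q = nF(E° − E)/RT = 2×96500×(0.42 − 0.541)/(8.314×303) = -9.270, so Q = 9.42 × 10^-5.
With Q = [Mn²⁺]/[Zn²⁺] and the known concentrations, [Mn²⁺] in the numerator gives [Mn²⁺] = 4.9 × 10^-5 M.

4.9 × 10^-5 M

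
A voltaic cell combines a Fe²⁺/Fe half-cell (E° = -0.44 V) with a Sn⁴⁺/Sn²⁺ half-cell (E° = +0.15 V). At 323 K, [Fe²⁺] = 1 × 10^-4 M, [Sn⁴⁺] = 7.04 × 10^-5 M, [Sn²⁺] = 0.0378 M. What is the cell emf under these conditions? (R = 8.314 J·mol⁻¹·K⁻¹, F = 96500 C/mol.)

The Sn⁴⁺/Sn²⁺ couple has the higher reduction potential and acts as the cathode, so E°_cell = +0.15 − (-0.44) = 0.59 V.
Balancing electrons gives n = 2; the reaction quotient is Q = [Fe²⁺]·[Sn²⁺]/[Sn⁴⁺] = 0.0537.
E = E° − (RT/nF) ln Q = 0.59 − (8.314×323)/(2×96500) × (-2.924) = 0.590 + 0.041 = 0.631 V.

0.631 V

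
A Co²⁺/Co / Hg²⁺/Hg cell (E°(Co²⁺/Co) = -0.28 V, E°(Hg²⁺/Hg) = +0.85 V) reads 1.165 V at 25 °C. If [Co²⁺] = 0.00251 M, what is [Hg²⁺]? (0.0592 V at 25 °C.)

0.038 M

From the Nernst equation, log Q = n(E° − E)/0.0592 = 2(1.13 − 1.165)/0.0592 = -1.182, so Q = 0.0657.
With Q = [Co²⁺]/[Hg²⁺] and the known concentrations, [Hg²⁺] in the denominator gives [Hg²⁺] = 0.038 M.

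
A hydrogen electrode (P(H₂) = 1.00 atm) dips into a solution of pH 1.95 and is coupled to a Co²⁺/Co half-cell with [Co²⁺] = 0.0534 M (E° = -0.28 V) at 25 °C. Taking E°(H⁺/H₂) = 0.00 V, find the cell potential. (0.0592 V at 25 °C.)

The hydrogen couple is the cathode, so E°_cell = 0.28 V; n = 2.
[H⁺] = 10^(−1.95) = 0.011 M, and Q = [Co²⁺]·P(H₂) / [H⁺]^2 = 424.
E = E° − (0.0592/2) log Q = 0.28 − (0.0592/2)(2.628) = 0.202 V.

0.20 V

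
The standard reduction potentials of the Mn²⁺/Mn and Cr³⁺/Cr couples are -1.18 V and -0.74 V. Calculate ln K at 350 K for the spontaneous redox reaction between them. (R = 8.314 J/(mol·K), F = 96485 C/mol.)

E°_cell = -0.74 − (-1.18) = 0.44 V, with n = 6 electrons transferred.
At equilibrium E = 0, so the Nernst equation gives ln K = nFE°/RT = (6)(96485)(0.44)/((8.314)(350)) = 87.54.

ln K = 87.5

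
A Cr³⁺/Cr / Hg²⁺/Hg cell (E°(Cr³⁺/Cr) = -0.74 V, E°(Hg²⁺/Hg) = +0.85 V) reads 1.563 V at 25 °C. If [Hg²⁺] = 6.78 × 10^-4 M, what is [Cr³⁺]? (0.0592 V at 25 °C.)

4.1 × 10^-4 M

From the Nernst equation, log Q = n(E° − E)/0.0592 = 6(1.59 − 1.563)/0.0592 = 2.736, so Q = 545.
With Q = [Cr³⁺]^2/[Hg²⁺]^3 and the known concentrations, [Cr³⁺]^2 in the numerator gives [Cr³⁺] = 4.1 × 10^-4 M.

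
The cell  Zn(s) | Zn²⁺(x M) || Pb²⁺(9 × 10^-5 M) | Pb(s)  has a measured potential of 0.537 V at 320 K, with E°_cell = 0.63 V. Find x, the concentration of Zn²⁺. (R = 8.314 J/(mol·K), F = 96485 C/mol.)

0.077 M

From the Nernst equation, ln Q = nF(E° − E)/RT = 2×96485×(0.63 − 0.537)/(8.314×320) = 6.745, so Q = 850.
With Q = [Zn²⁺]/[Pb²⁺] and the known concentrations, [Zn²⁺] in the numerator gives [Zn²⁺] = 0.077 M.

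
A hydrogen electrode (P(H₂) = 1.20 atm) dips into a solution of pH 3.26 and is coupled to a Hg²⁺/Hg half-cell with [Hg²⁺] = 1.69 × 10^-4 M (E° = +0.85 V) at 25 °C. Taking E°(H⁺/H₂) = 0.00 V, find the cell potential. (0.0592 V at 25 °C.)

The Hg²⁺/Hg couple is the cathode, so E°_cell = 0.85 V; n = 2.
[H⁺] = 10^(−3.26) = 5.5 × 10^-4 M, and Q = [H⁺]^2 / ([Hg²⁺]·P(H₂)) = 0.00149.
E = E° − (0.0592/2) log Q = 0.85 − (0.0592/2)(-2.827) = 0.934 V.

0.93 V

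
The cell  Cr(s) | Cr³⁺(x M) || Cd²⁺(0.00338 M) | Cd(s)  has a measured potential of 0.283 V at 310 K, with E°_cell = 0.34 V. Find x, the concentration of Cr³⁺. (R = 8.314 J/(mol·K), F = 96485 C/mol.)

From the Nernst equation, ln Q = nF(E° − E)/RT = 6×96485×(0.34 − 0.283)/(8.314×310) = 12.803, so Q = 3.63 × 10^5.
With Q = [Cr³⁺]^2/[Cd²⁺]^3 and the known concentrations, [Cr³⁺]^2 in the numerator gives [Cr³⁺] = 0.12 M.

0.12 M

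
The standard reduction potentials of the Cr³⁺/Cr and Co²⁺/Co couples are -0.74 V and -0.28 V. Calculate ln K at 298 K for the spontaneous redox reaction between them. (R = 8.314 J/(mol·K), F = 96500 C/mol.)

E°_cell = -0.28 − (-0.74) = 0.46 V, with n = 6 electrons transferred.
At equilibrium E = 0, so the Nernst equation gives ln K = nFE°/RT = (6)(96500)(0.46)/((8.314)(298)) = 107.50.

ln K = 107.5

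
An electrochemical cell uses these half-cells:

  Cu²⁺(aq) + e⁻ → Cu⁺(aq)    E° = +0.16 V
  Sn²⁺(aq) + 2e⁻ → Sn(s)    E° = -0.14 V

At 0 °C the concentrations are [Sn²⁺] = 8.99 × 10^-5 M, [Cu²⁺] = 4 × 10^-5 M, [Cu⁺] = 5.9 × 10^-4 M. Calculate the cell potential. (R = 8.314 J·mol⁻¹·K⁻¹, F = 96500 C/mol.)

The Cu²⁺/Cu⁺ couple has the higher reduction potential and acts as the cathode, so E°_cell = +0.16 − (-0.14) = 0.30 V.
Balancing electrons gives n = 2; the reaction quotient is Q = [Sn²⁺]·[Cu⁺]^2/[Cu²⁺]^2 = 0.0196.
E = E° − (RT/nF) ln Q = 0.30 − (8.314×273)/(2×96500) × (-3.934) = 0.300 + 0.046 = 0.346 V.

0.346 V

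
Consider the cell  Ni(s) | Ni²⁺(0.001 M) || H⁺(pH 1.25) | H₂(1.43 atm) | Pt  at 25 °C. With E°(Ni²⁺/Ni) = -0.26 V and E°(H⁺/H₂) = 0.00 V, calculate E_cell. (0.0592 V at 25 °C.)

The hydrogen couple is the cathode, so E°_cell = 0.26 V; n = 2.
[H⁺] = 10^(−1.25) = 0.056 M, and Q = [Ni²⁺]·P(H₂) / [H⁺]^2 = 0.452.
E = E° − (0.0592/2) log Q = 0.26 − (0.0592/2)(-0.345) = 0.270 V.

0.27 V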